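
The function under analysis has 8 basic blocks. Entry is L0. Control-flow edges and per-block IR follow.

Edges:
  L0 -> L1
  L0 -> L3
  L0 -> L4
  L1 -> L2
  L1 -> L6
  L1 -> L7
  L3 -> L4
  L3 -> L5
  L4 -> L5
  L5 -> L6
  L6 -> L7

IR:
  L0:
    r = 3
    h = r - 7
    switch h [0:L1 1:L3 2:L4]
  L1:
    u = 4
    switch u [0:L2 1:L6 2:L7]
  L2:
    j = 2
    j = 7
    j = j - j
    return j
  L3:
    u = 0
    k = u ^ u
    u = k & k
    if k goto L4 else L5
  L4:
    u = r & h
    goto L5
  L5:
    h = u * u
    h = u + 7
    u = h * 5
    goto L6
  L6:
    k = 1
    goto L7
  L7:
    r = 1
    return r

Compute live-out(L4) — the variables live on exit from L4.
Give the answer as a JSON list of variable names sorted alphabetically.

Answer: ["u"]

Working:
Block summaries:
  L0: def={h,r} ue=∅
  L1: def={u} ue=∅
  L2: def={j} ue=∅
  L3: def={k,u} ue=∅
  L4: def={u} ue={h,r}
  L5: def={h,u} ue={u}
  L6: def={k} ue=∅
  L7: def={r} ue=∅

Backward fixpoint:
  live L0: ∅→{h,r}
  live L1: ∅→∅
  live L2: ∅→∅
  live L3: {h,r}→{h,r,u}
  live L4: {h,r}→{u}
  live L5: {u}→∅
  live L6: ∅→∅
  live L7: ∅→∅

live-out(L4) = ["u"]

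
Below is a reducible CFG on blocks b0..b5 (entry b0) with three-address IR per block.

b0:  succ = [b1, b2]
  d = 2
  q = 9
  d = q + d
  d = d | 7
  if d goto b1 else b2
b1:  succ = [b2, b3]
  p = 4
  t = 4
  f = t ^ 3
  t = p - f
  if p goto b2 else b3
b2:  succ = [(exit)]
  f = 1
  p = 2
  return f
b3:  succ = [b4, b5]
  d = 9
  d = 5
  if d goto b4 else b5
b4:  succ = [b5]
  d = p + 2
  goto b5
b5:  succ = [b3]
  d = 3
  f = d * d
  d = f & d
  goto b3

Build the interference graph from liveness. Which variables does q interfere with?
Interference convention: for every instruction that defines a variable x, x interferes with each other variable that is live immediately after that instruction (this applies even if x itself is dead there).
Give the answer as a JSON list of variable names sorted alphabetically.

Answer: ["d"]

Derivation:
def/use:
  b0: {d,q} / ∅
  b1: {f,p,t} / ∅
  b2: {f,p} / ∅
  b3: {d} / ∅
  b4: {d} / {p}
  b5: {d,f} / ∅

Liveness:
  b0: in=∅ out=∅
  b1: in=∅ out={p}
  b2: in=∅ out=∅
  b3: in={p} out={p}
  b4: in={p} out={p}
  b5: in={p} out={p}

Interfere edges:
  d: {f,p,q}
  f: {d,p}
  p: {d,f,t}
  q: {d}
  t: {p}

N(q) = ["d"]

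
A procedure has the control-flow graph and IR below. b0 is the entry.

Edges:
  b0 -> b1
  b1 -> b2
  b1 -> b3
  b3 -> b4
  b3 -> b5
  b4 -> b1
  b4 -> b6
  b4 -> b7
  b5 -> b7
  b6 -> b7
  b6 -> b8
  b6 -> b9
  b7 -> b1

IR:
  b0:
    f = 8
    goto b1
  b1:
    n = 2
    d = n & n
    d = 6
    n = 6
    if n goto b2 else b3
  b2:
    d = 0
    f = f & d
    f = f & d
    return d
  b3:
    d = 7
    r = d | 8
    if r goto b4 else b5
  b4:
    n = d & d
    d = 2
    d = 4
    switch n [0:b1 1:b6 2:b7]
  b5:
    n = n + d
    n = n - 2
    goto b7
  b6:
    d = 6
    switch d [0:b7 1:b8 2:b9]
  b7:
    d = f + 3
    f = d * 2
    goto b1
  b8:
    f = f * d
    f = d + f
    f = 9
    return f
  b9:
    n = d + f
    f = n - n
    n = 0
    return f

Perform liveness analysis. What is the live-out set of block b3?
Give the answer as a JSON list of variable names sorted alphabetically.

Per-block:
  b0: def={f} ue=∅
  b1: def={d,n} ue=∅
  b2: def={d,f} ue={f}
  b3: def={d,r} ue=∅
  b4: def={d,n} ue={d}
  b5: def={n} ue={d,n}
  b6: def={d} ue=∅
  b7: def={d,f} ue={f}
  b8: def={f} ue={d,f}
  b9: def={f,n} ue={d,f}

Liveness:
  live b0: ∅→{f}
  live b1: {f}→{f,n}
  live b2: {f}→∅
  live b3: {f,n}→{d,f,n}
  live b4: {d,f}→{f}
  live b5: {d,f,n}→{f}
  live b6: {f}→{d,f}
  live b7: {f}→{f}
  live b8: {d,f}→∅
  live b9: {d,f}→∅

live-out(b3) = ["d", "f", "n"]

Answer: ["d", "f", "n"]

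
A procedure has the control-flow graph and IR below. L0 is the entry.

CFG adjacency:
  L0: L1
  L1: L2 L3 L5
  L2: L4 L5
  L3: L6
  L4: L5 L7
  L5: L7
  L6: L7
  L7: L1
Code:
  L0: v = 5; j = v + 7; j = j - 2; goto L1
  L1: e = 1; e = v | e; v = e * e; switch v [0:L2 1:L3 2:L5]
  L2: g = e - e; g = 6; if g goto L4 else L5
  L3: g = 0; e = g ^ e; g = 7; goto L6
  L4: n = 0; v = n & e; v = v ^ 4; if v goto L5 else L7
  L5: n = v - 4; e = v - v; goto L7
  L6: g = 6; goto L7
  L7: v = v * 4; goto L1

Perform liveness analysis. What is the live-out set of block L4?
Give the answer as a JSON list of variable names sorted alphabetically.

Block summaries:
  L0 def {j,v} use ∅
  L1 def {e,v} use {v}
  L2 def {g} use {e}
  L3 def {e,g} use {e}
  L4 def {n,v} use {e}
  L5 def {e,n} use {v}
  L6 def {g} use ∅
  L7 def {v} use {v}

Backward fixpoint:
  live L0: ∅→{v}
  live L1: {v}→{e,v}
  live L2: {e,v}→{e,v}
  live L3: {e,v}→{v}
  live L4: {e}→{v}
  live L5: {v}→{v}
  live L6: {v}→{v}
  live L7: {v}→{v}

live-out(L4) = ["v"]

Answer: ["v"]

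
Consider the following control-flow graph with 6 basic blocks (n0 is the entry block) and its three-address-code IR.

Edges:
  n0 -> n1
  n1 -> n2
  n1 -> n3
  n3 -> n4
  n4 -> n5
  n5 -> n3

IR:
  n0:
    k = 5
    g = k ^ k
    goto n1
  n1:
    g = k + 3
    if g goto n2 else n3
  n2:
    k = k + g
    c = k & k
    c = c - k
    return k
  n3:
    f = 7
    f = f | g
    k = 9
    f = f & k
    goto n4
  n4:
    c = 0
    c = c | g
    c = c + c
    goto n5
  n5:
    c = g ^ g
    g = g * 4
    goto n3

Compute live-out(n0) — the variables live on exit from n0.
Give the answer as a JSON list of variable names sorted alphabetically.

Answer: ["k"]

Working:
def/use:
  n0: {g,k} / ∅
  n1: {g} / {k}
  n2: {c,k} / {g,k}
  n3: {f,k} / {g}
  n4: {c} / {g}
  n5: {c,g} / {g}

Liveness:
  live n0: ∅→{k}
  live n1: {k}→{g,k}
  live n2: {g,k}→∅
  live n3: {g}→{g}
  live n4: {g}→{g}
  live n5: {g}→{g}

live-out(n0) = ["k"]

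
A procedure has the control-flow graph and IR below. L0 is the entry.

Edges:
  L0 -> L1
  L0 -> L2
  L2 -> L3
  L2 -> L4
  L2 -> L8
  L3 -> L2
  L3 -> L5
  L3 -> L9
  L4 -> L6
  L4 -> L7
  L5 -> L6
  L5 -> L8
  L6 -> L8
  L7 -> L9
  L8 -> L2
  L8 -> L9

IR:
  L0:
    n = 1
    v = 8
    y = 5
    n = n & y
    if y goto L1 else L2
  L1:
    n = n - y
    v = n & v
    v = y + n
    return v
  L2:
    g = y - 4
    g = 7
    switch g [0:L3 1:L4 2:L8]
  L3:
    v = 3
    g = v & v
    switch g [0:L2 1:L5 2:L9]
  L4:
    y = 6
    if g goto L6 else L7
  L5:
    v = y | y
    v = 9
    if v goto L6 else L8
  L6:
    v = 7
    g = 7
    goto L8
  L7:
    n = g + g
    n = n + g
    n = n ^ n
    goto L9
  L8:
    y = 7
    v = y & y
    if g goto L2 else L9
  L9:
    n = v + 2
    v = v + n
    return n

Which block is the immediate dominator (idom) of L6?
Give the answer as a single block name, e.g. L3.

Answer: L2

Analysis:
idom tree: L1←L0 L2←L0 L3←L2 L4←L2 L5←L3 L6←L2 L7←L4 L8←L2 L9←L2
Dom∩ at merges:
  L2: preds {L0,L3,L8}: {L0} ∩ {L0,L2,L3} ∩ {L0,L2,L8} = {L0}; idom=L0
  L6: preds {L4,L5}: {L0,L2,L4} ∩ {L0,L2,L3,L5} = {L0,L2}; idom=L2
  L8: preds {L2,L5,L6}: {L0,L2} ∩ {L0,L2,L3,L5} ∩ {L0,L2,L6} = {L0,L2}; idom=L2
  L9: preds {L3,L7,L8}: {L0,L2,L3} ∩ {L0,L2,L4,L7} ∩ {L0,L2,L8} = {L0,L2}; idom=L2

idom(L6) = L2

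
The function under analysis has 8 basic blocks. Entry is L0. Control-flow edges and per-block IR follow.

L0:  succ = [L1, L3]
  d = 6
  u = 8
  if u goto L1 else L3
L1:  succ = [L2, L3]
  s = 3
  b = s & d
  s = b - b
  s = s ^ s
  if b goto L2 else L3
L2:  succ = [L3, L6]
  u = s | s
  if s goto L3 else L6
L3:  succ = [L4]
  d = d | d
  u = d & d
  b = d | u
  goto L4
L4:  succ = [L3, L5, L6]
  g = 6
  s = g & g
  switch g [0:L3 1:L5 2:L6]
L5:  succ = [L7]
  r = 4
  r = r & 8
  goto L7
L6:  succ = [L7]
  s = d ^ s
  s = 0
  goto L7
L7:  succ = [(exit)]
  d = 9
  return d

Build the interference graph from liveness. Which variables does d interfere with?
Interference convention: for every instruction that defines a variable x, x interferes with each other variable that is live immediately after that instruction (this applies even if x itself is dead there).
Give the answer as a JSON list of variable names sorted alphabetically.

Answer: ["b", "g", "s", "u"]

Working:
def/use:
  L0: def={d,u} ue=∅
  L1: def={b,s} ue={d}
  L2: def={u} ue={s}
  L3: def={b,d,u} ue={d}
  L4: def={g,s} ue=∅
  L5: def={r} ue=∅
  L6: def={s} ue={d,s}
  L7: def={d} ue=∅

Live sets:
  L0: in=∅ out={d}
  L1: in={d} out={d,s}
  L2: in={d,s} out={d,s}
  L3: in={d} out={d}
  L4: in={d} out={d,s}
  L5: in=∅ out=∅
  L6: in={d,s} out=∅
  L7: in=∅ out=∅

Interference:
  b — {d,s}
  d — {b,g,s,u}
  g — {d,s}
  r — ∅
  s — {b,d,g,u}
  u — {d,s}

N(d) = ["b", "g", "s", "u"]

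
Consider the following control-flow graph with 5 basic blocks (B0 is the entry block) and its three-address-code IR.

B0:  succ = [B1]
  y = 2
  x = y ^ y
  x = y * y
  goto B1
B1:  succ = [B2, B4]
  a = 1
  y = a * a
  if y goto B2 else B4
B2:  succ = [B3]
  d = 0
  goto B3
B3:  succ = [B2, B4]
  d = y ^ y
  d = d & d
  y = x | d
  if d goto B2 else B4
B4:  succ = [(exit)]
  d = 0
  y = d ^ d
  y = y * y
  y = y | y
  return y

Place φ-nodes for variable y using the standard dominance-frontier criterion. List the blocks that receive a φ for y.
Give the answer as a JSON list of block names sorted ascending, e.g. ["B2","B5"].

Answer: ["B2", "B4"]

Derivation:
idom tree: B1←B0 B2←B1 B3←B2 B4←B1
Join-block Dom:
  B2: preds {B1,B3}: {B0,B1} ∩ {B0,B1,B2,B3} = {B0,B1}; idom=B1
  B4: preds {B1,B3}: {B0,B1} ∩ {B0,B1,B2,B3} = {B0,B1}; idom=B1

DF derivation:
  join B2 pred B1: · stop@B1
  join B2 pred B3: B3→B2 stop@B1
  join B4 pred B1: · stop@B1
  join B4 pred B3: B3→B2 stop@B1
  B0 → ∅
  B1 → ∅
  B2 → {B2,B4}
  B3 → {B2,B4}
  B4 → ∅

φ for y: defs {B0,B1,B3,B4}
  DF⁺ = {B2,B4}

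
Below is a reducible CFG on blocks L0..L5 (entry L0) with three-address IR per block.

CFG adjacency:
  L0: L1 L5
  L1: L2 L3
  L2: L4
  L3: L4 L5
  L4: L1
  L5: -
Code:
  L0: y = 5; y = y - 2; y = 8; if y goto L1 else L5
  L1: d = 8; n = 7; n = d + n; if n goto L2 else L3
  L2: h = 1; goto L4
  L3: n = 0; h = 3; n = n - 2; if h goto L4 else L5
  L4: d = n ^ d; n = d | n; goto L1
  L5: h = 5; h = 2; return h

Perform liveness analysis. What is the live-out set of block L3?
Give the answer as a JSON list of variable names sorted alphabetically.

Per-block:
  L0: {y} / ∅
  L1: {d,n} / ∅
  L2: {h} / ∅
  L3: {h,n} / ∅
  L4: {d,n} / {d,n}
  L5: {h} / ∅

Backward fixpoint:
  live L0: ∅→∅
  live L1: ∅→{d,n}
  live L2: {d,n}→{d,n}
  live L3: {d}→{d,n}
  live L4: {d,n}→∅
  live L5: ∅→∅

live-out(L3) = ["d", "n"]

Answer: ["d", "n"]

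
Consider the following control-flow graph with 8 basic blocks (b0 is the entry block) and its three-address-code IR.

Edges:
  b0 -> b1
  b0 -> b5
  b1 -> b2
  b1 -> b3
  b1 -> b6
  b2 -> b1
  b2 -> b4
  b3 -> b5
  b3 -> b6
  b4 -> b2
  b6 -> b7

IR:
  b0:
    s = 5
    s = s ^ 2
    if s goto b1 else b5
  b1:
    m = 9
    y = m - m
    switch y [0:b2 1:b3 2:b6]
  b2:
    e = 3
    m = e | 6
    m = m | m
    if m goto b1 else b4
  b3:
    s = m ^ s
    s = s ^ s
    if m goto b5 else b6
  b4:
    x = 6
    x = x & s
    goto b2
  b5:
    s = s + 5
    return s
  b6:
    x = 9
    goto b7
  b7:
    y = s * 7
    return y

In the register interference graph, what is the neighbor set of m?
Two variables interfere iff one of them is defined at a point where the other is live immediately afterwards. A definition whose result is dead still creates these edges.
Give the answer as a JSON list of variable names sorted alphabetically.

Answer: ["s", "y"]

Analysis:
Per-block:
  b0 def {s} use ∅
  b1 def {m,y} use ∅
  b2 def {e,m} use ∅
  b3 def {s} use {m,s}
  b4 def {x} use {s}
  b5 def {s} use {s}
  b6 def {x} use ∅
  b7 def {y} use {s}

Live sets:
  b0: in=∅ out={s}
  b1: in={s} out={m,s}
  b2: in={s} out={s}
  b3: in={m,s} out={s}
  b4: in={s} out={s}
  b5: in={s} out=∅
  b6: in={s} out={s}
  b7: in={s} out=∅

Conflict graph:
  e↔{s}
  m↔{s,y}
  s↔{e,m,x,y}
  x↔{s}
  y↔{m,s}

N(m) = ["s", "y"]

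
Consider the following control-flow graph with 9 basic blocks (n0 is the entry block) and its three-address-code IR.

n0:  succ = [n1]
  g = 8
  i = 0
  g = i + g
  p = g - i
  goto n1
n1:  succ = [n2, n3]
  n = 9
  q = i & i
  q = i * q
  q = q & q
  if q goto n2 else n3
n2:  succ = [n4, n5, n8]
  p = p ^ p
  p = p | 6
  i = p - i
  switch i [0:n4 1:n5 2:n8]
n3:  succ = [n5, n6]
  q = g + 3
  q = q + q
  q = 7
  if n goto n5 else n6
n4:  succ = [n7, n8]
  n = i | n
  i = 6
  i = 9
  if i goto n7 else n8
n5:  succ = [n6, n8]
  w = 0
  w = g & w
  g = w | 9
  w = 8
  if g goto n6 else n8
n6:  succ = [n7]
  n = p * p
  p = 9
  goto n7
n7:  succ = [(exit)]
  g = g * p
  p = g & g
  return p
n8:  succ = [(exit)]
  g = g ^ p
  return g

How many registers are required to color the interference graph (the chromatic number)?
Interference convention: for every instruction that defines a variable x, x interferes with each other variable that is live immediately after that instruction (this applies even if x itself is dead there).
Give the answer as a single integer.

Block summaries:
  n0: {g,i,p} / ∅
  n1: {n,q} / {i}
  n2: {i,p} / {i,p}
  n3: {q} / {g,n}
  n4: {i,n} / {i,n}
  n5: {g,w} / {g}
  n6: {n,p} / {p}
  n7: {g,p} / {g,p}
  n8: {g} / {g,p}

Backward fixpoint:
  n0 li=∅ lo={g,i,p}
  n1 li={g,i,p} lo={g,i,n,p}
  n2 li={g,i,n,p} lo={g,i,n,p}
  n3 li={g,n,p} lo={g,p}
  n4 li={g,i,n,p} lo={g,p}
  n5 li={g,p} lo={g,p}
  n6 li={g,p} lo={g,p}
  n7 li={g,p} lo=∅
  n8 li={g,p} lo=∅

Interference:
  g: {i,n,p,q,w}
  i: {g,n,p,q}
  n: {g,i,p,q}
  p: {g,i,n,q,w}
  q: {g,i,n,p}
  w: {g,p}

Registers:
  clique {g,i,n,p,q} ⇒ need ≥ 5
  assign g→c0 i→c2 n→c3 p→c1 q→c4 w→c2 — no edge inside a register ⇒ χ ≤ 5
  χ = 5

Answer: 5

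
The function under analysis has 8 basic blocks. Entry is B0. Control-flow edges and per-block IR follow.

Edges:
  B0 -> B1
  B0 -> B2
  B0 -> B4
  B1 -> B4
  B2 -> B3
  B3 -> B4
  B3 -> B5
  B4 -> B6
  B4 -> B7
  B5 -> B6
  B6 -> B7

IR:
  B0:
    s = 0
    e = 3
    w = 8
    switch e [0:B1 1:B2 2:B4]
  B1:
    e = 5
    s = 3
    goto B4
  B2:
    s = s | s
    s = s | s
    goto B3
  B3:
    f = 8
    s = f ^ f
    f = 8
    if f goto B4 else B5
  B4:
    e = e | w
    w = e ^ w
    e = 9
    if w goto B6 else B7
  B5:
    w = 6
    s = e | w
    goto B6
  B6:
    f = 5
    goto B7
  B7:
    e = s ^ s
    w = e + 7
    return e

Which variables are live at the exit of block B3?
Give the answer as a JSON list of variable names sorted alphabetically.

Answer: ["e", "s", "w"]

Working:
Block summaries:
  B0: def={e,s,w} ue=∅
  B1: def={e,s} ue=∅
  B2: def={s} ue={s}
  B3: def={f,s} ue=∅
  B4: def={e,w} ue={e,w}
  B5: def={s,w} ue={e}
  B6: def={f} ue=∅
  B7: def={e,w} ue={s}

Backward fixpoint:
  live B0: ∅→{e,s,w}
  live B1: {w}→{e,s,w}
  live B2: {e,s,w}→{e,w}
  live B3: {e,w}→{e,s,w}
  live B4: {e,s,w}→{s}
  live B5: {e}→{s}
  live B6: {s}→{s}
  live B7: {s}→∅

live-out(B3) = ["e", "s", "w"]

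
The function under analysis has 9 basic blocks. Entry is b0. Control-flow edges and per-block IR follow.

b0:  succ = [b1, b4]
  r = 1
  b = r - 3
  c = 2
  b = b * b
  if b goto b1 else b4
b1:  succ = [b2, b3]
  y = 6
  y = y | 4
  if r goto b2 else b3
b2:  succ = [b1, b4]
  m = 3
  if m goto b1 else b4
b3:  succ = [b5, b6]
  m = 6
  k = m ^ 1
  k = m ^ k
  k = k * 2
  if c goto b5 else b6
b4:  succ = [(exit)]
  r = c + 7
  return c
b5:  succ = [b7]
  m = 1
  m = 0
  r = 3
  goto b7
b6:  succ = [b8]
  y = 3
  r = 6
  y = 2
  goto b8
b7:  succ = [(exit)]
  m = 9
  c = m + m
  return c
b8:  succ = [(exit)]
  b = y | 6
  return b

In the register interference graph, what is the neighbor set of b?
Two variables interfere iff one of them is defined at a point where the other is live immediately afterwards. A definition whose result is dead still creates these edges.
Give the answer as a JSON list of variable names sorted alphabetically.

Answer: ["c", "r"]

Working:
Block summaries:
  b0 def {b,c,r} use ∅
  b1 def {y} use {r}
  b2 def {m} use ∅
  b3 def {k,m} use {c}
  b4 def {r} use {c}
  b5 def {m,r} use ∅
  b6 def {r,y} use ∅
  b7 def {c,m} use ∅
  b8 def {b} use {y}

Backward fixpoint:
  live b0: ∅→{c,r}
  live b1: {c,r}→{c,r}
  live b2: {c,r}→{c,r}
  live b3: {c}→∅
  live b4: {c}→∅
  live b5: ∅→∅
  live b6: ∅→{y}
  live b7: ∅→∅
  live b8: {y}→∅

Interfere edges:
  b: {c,r}
  c: {b,k,m,r,y}
  k: {c,m}
  m: {c,k,r}
  r: {b,c,m,y}
  y: {c,r}

N(b) = ["c", "r"]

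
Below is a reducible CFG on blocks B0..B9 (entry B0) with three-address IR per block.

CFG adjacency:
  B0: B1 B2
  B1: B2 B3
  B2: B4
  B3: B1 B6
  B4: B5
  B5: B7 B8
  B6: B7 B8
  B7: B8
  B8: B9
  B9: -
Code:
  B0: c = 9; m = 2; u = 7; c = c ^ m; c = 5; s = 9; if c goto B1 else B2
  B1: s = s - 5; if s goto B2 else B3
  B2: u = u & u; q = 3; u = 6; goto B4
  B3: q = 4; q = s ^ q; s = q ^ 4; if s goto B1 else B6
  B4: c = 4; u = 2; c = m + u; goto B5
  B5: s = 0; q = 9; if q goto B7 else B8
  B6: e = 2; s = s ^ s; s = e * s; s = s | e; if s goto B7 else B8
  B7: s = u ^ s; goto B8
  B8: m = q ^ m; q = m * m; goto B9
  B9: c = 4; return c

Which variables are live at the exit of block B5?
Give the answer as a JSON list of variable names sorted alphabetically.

Block summaries:
  B0 def {c,m,s,u} use ∅
  B1 def {s} use {s}
  B2 def {q,u} use {u}
  B3 def {q,s} use {s}
  B4 def {c,u} use {m}
  B5 def {q,s} use ∅
  B6 def {e,s} use {s}
  B7 def {s} use {s,u}
  B8 def {m,q} use {m,q}
  B9 def {c} use ∅

Backward fixpoint:
  B0 li=∅ lo={m,s,u}
  B1 li={m,s,u} lo={m,s,u}
  B2 li={m,u} lo={m}
  B3 li={m,s,u} lo={m,q,s,u}
  B4 li={m} lo={m,u}
  B5 li={m,u} lo={m,q,s,u}
  B6 li={m,q,s,u} lo={m,q,s,u}
  B7 li={m,q,s,u} lo={m,q}
  B8 li={m,q} lo=∅
  B9 li=∅ lo=∅

live-out(B5) = ["m", "q", "s", "u"]

Answer: ["m", "q", "s", "u"]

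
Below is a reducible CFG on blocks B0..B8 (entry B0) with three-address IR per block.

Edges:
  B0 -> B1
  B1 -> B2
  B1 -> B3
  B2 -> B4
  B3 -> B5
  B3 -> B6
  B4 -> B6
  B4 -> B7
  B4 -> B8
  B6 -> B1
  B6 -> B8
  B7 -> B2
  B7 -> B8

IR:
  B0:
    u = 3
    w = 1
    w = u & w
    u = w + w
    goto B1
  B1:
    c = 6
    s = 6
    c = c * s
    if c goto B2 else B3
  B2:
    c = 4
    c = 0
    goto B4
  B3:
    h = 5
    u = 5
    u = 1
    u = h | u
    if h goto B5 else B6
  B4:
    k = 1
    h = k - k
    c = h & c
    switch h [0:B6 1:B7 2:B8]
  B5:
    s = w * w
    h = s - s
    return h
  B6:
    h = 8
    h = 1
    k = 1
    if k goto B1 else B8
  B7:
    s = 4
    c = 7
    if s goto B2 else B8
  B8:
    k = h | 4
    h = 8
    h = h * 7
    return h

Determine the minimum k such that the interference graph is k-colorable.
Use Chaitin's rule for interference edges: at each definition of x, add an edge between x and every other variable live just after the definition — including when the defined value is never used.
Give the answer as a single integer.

Block summaries:
  B0 def {u,w} use ∅
  B1 def {c,s} use ∅
  B2 def {c} use ∅
  B3 def {h,u} use ∅
  B4 def {c,h,k} use {c}
  B5 def {h,s} use {w}
  B6 def {h,k} use ∅
  B7 def {c,s} use ∅
  B8 def {h,k} use {h}

Live sets:
  live B0: ∅→{w}
  live B1: {w}→{w}
  live B2: {w}→{c,w}
  live B3: {w}→{w}
  live B4: {c,w}→{h,w}
  live B5: {w}→∅
  live B6: {w}→{h,w}
  live B7: {h,w}→{h,w}
  live B8: {h}→∅

Interference:
  c↔{h,k,s,w}
  h↔{c,k,s,u,w}
  k↔{c,h,w}
  s↔{c,h,w}
  u↔{h,w}
  w↔{c,h,k,s,u}

Chromatic number:
  lower bound: {c,h,k,w} mutually conflict ⇒ χ ≥ 4
  4-colouring: c0={h}  c1={w}  c2={c,u}  c3={k,s}
  χ = 4

Answer: 4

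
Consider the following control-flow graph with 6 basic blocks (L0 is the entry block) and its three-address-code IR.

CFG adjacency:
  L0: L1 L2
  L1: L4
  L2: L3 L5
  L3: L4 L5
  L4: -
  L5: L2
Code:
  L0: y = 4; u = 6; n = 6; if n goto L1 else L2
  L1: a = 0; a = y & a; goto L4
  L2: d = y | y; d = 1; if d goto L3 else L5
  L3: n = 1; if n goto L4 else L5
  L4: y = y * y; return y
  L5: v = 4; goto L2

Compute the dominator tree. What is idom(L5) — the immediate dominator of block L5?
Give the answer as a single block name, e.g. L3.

idom tree: L1←L0 L2←L0 L3←L2 L4←L0 L5←L2
Dom∩ at merges:
  L2: preds {L0,L5}: {L0} ∩ {L0,L2,L5} = {L0}; idom=L0
  L4: preds {L1,L3}: {L0,L1} ∩ {L0,L2,L3} = {L0}; idom=L0
  L5: preds {L2,L3}: {L0,L2} ∩ {L0,L2,L3} = {L0,L2}; idom=L2

idom(L5) = L2

Answer: L2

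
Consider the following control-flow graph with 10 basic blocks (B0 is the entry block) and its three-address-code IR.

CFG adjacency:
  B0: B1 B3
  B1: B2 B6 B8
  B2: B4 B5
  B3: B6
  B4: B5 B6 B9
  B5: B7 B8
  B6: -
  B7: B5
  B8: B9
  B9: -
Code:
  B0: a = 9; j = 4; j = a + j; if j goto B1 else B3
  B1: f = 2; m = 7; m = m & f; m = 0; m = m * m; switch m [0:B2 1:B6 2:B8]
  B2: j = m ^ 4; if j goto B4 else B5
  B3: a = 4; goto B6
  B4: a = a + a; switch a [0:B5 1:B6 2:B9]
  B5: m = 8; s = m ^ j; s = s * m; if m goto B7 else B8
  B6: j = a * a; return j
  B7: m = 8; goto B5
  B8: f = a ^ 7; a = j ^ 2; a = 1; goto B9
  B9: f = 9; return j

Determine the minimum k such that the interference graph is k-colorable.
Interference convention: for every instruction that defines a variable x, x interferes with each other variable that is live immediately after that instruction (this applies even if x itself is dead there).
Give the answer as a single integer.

def/use:
  B0: {a,j} / ∅
  B1: {f,m} / ∅
  B2: {j} / {m}
  B3: {a} / ∅
  B4: {a} / {a}
  B5: {m,s} / {j}
  B6: {j} / {a}
  B7: {m} / ∅
  B8: {a,f} / {a,j}
  B9: {f} / {j}

Liveness:
  B0: in=∅ out={a,j}
  B1: in={a,j} out={a,j,m}
  B2: in={a,m} out={a,j}
  B3: in=∅ out={a}
  B4: in={a,j} out={a,j}
  B5: in={a,j} out={a,j}
  B6: in={a} out=∅
  B7: in={a,j} out={a,j}
  B8: in={a,j} out={j}
  B9: in={j} out=∅

Conflict graph:
  a↔{f,j,m,s}
  f↔{a,j,m}
  j↔{a,f,m,s}
  m↔{a,f,j,s}
  s↔{a,j,m}

Registers:
  lower bound: {a,f,j,m} mutually conflict ⇒ χ ≥ 4
  assign a→r0 f→r3 j→r1 m→r2 s→r3 — no edge inside a register ⇒ χ ≤ 4
  χ = 4

Answer: 4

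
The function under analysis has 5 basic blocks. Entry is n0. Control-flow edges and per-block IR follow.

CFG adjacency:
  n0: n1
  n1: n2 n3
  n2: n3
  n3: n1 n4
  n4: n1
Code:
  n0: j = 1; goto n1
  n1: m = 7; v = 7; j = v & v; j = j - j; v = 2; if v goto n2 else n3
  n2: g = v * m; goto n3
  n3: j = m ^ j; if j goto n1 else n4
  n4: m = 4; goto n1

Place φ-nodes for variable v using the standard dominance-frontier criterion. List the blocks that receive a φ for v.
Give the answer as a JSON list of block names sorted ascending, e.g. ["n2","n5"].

Answer: ["n1"]

Working:
idom tree: n1←n0 n2←n1 n3←n1 n4←n3
Dom∩ at merges:
  n1: preds {n0,n3,n4}: {n0} ∩ {n0,n1,n3} ∩ {n0,n1,n3,n4} = {n0}; idom=n0
  n3: preds {n1,n2}: {n0,n1} ∩ {n0,n1,n2} = {n0,n1}; idom=n1

DF derivation:
  n1←n0: walk · to n0
  n1←n3: walk n3→n1 to n0
  n1←n4: walk n4→n3→n1 to n0
  n3←n1: walk · to n1
  n3←n2: walk n2 to n1
  n0: DF=∅
  n1: DF={n1}
  n2: DF={n3}
  n3: DF={n1}
  n4: DF={n1}

φ for v: defs {n1}
  DF⁺ = {n1}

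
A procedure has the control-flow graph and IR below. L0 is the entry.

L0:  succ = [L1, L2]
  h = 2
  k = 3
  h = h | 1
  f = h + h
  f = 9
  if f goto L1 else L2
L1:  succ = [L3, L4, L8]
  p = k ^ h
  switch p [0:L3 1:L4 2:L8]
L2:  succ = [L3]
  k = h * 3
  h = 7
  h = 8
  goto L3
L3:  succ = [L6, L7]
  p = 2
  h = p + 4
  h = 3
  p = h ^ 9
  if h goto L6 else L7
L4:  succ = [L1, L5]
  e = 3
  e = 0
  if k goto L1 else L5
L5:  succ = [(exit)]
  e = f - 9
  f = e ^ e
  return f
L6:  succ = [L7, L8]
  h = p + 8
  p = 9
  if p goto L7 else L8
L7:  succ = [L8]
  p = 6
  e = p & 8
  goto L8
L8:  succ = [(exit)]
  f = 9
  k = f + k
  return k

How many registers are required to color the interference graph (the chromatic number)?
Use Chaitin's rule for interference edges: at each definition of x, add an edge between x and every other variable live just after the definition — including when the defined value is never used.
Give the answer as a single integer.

Block summaries:
  L0 def {f,h,k} use ∅
  L1 def {p} use {h,k}
  L2 def {h,k} use {h}
  L3 def {h,p} use ∅
  L4 def {e} use {k}
  L5 def {e,f} use {f}
  L6 def {h,p} use {p}
  L7 def {e,p} use ∅
  L8 def {f,k} use {k}

Backward fixpoint:
  L0 li=∅ lo={f,h,k}
  L1 li={f,h,k} lo={f,h,k}
  L2 li={h} lo={k}
  L3 li={k} lo={k,p}
  L4 li={f,h,k} lo={f,h,k}
  L5 li={f} lo=∅
  L6 li={k,p} lo={k}
  L7 li={k} lo={k}
  L8 li={k} lo=∅

Interference:
  e↔{f,h,k}
  f↔{e,h,k,p}
  h↔{e,f,k,p}
  k↔{e,f,h,p}
  p↔{f,h,k}

Chromatic number:
  clique {e,f,h,k} ⇒ need ≥ 4
  assign e→R3 f→R0 h→R1 k→R2 p→R3 — no edge inside a register ⇒ χ ≤ 4
  χ = 4

Answer: 4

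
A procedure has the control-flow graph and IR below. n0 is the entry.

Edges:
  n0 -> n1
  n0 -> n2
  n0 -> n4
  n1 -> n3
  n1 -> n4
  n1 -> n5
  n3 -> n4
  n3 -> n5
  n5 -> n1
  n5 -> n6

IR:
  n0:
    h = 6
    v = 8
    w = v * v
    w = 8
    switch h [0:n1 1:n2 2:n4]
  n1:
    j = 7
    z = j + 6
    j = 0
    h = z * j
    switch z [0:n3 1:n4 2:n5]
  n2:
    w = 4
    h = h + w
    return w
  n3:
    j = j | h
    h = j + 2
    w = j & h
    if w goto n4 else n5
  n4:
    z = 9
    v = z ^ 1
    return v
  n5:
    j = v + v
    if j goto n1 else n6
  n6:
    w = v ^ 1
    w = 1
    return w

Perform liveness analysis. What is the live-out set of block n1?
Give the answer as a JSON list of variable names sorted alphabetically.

Answer: ["h", "j", "v"]

Derivation:
Block summaries:
  n0 def {h,v,w} use ∅
  n1 def {h,j,z} use ∅
  n2 def {h,w} use {h}
  n3 def {h,j,w} use {h,j}
  n4 def {v,z} use ∅
  n5 def {j} use {v}
  n6 def {w} use {v}

Live sets:
  live n0: ∅→{h,v}
  live n1: {v}→{h,j,v}
  live n2: {h}→∅
  live n3: {h,j,v}→{v}
  live n4: ∅→∅
  live n5: {v}→{v}
  live n6: {v}→∅

live-out(n1) = ["h", "j", "v"]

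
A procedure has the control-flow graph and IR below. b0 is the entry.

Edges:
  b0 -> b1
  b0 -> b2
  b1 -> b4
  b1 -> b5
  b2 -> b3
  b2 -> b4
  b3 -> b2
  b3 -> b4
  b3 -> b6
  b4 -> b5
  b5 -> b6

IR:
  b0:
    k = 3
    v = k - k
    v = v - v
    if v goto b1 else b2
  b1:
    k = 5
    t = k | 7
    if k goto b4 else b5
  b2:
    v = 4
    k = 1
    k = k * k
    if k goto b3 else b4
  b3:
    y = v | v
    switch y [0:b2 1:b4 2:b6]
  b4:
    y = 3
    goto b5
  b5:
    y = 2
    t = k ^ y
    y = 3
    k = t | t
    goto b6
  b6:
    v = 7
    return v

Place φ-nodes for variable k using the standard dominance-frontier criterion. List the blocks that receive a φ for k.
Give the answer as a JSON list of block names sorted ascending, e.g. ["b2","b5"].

Answer: ["b2", "b4", "b5", "b6"]

Derivation:
idom tree: b1←b0 b2←b0 b3←b2 b4←b0 b5←b0 b6←b0
Dom∩ at merges:
  b2: preds {b0,b3}: {b0} ∩ {b0,b2,b3} = {b0}; idom=b0
  b4: preds {b1,b2,b3}: {b0,b1} ∩ {b0,b2} ∩ {b0,b2,b3} = {b0}; idom=b0
  b5: preds {b1,b4}: {b0,b1} ∩ {b0,b4} = {b0}; idom=b0
  b6: preds {b3,b5}: {b0,b2,b3} ∩ {b0,b5} = {b0}; idom=b0

DF walk-up:
  b2←b0: walk · to b0
  b2←b3: walk b3→b2 to b0
  b4←b1: walk b1 to b0
  b4←b2: walk b2 to b0
  b4←b3: walk b3→b2 to b0
  b5←b1: walk b1 to b0
  b5←b4: walk b4 to b0
  b6←b3: walk b3→b2 to b0
  b6←b5: walk b5 to b0
  b0 → ∅
  b1 → {b4,b5}
  b2 → {b2,b4,b6}
  b3 → {b2,b4,b6}
  b4 → {b5}
  b5 → {b6}
  b6 → ∅

φ for k: defs {b0,b1,b2,b5}
  DF⁺ = {b2,b4,b5,b6}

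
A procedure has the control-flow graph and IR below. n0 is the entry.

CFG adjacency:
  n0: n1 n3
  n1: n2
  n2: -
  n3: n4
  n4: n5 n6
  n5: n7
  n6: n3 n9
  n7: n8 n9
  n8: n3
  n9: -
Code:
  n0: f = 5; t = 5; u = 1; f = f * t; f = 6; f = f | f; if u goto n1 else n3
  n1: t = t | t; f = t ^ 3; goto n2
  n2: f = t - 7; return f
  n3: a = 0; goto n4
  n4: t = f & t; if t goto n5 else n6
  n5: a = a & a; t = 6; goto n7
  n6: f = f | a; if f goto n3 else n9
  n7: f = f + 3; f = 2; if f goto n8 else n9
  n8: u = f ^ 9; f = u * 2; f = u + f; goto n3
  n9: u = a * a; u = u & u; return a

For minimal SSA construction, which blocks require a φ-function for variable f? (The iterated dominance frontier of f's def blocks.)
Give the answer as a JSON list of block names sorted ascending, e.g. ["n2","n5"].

idom tree: n1←n0 n2←n1 n3←n0 n4←n3 n5←n4 n6←n4 n7←n5 n8←n7 n9←n4
Dom∩ at merges:
  n3: preds {n0,n6,n8}: {n0} ∩ {n0,n3,n4,n6} ∩ {n0,n3,n4,n5,n7,n8} = {n0}; idom=n0
  n9: preds {n6,n7}: {n0,n3,n4,n6} ∩ {n0,n3,n4,n5,n7} = {n0,n3,n4}; idom=n4

DF derivation:
  join n3 pred n0: · stop@n0
  join n3 pred n6: n6→n4→n3 stop@n0
  join n3 pred n8: n8→n7→n5→n4→n3 stop@n0
  join n9 pred n6: n6 stop@n4
  join n9 pred n7: n7→n5 stop@n4
  DF(n0)=∅
  DF(n1)=∅
  DF(n2)=∅
  DF(n3)={n3}
  DF(n4)={n3}
  DF(n5)={n3,n9}
  DF(n6)={n3,n9}
  DF(n7)={n3,n9}
  DF(n8)={n3}
  DF(n9)=∅

φ for f: defs {n0,n1,n2,n6,n7,n8}
  DF⁺ = {n3,n9}

Answer: ["n3", "n9"]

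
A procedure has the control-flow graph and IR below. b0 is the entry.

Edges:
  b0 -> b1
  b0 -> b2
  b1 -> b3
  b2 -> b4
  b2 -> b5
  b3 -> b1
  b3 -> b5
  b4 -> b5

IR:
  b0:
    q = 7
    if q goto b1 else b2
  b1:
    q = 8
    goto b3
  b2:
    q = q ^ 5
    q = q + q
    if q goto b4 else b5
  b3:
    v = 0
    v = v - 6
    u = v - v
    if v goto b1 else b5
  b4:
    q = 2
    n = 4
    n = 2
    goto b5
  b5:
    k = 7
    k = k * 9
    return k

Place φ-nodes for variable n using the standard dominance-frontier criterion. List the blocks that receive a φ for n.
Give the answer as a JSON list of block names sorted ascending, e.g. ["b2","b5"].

idom tree: b1←b0 b2←b0 b3←b1 b4←b2 b5←b0
Join-block Dom:
  b1: preds {b0,b3}: {b0} ∩ {b0,b1,b3} = {b0}; idom=b0
  b5: preds {b2,b3,b4}: {b0,b2} ∩ {b0,b1,b3} ∩ {b0,b2,b4} = {b0}; idom=b0

DF walk-up:
  join b1 pred b0: · stop@b0
  join b1 pred b3: b3→b1 stop@b0
  join b5 pred b2: b2 stop@b0
  join b5 pred b3: b3→b1 stop@b0
  join b5 pred b4: b4→b2 stop@b0
  b0: DF=∅
  b1: DF={b1,b5}
  b2: DF={b5}
  b3: DF={b1,b5}
  b4: DF={b5}
  b5: DF=∅

φ for n: defs {b4}
  DF⁺ = {b5}

Answer: ["b5"]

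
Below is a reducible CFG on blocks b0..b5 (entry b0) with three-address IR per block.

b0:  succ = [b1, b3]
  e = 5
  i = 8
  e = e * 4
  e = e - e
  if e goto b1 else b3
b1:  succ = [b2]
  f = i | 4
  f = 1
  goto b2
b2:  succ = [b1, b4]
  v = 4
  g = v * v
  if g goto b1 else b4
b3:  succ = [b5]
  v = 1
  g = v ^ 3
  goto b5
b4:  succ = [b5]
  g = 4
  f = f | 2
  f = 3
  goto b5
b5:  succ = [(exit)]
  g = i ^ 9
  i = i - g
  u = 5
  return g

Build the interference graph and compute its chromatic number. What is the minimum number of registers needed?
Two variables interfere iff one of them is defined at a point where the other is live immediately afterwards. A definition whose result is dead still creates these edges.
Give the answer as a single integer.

Answer: 3

Analysis:
def/use:
  b0 def {e,i} use ∅
  b1 def {f} use {i}
  b2 def {g,v} use ∅
  b3 def {g,v} use ∅
  b4 def {f,g} use {f}
  b5 def {g,i,u} use {i}

Liveness:
  b0 li=∅ lo={i}
  b1 li={i} lo={f,i}
  b2 li={f,i} lo={f,i}
  b3 li={i} lo={i}
  b4 li={f,i} lo={i}
  b5 li={i} lo=∅

Interference:
  e: {i}
  f: {g,i,v}
  g: {f,i,u}
  i: {e,f,g,v}
  u: {g}
  v: {f,i}

Colouring:
  clique {f,g,i} ⇒ need ≥ 3
  3-colouring: R0={i,u}  R1={e,f}  R2={g,v}
  χ = 3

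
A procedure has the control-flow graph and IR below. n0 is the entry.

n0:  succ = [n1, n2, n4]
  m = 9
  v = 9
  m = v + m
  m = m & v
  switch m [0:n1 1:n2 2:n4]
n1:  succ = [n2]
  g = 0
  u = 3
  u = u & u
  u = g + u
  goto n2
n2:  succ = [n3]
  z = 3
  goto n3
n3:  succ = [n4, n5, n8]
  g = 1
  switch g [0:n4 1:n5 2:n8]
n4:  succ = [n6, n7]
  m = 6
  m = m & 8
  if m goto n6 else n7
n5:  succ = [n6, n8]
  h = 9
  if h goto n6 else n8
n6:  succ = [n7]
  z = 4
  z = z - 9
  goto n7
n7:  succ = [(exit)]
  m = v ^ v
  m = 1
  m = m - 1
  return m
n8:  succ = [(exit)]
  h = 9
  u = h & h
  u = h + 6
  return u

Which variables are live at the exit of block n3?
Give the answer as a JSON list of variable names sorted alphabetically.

def/use:
  n0 def {m,v} use ∅
  n1 def {g,u} use ∅
  n2 def {z} use ∅
  n3 def {g} use ∅
  n4 def {m} use ∅
  n5 def {h} use ∅
  n6 def {z} use ∅
  n7 def {m} use {v}
  n8 def {h,u} use ∅

Live sets:
  n0: in=∅ out={v}
  n1: in={v} out={v}
  n2: in={v} out={v}
  n3: in={v} out={v}
  n4: in={v} out={v}
  n5: in={v} out={v}
  n6: in={v} out={v}
  n7: in={v} out=∅
  n8: in=∅ out=∅

live-out(n3) = ["v"]

Answer: ["v"]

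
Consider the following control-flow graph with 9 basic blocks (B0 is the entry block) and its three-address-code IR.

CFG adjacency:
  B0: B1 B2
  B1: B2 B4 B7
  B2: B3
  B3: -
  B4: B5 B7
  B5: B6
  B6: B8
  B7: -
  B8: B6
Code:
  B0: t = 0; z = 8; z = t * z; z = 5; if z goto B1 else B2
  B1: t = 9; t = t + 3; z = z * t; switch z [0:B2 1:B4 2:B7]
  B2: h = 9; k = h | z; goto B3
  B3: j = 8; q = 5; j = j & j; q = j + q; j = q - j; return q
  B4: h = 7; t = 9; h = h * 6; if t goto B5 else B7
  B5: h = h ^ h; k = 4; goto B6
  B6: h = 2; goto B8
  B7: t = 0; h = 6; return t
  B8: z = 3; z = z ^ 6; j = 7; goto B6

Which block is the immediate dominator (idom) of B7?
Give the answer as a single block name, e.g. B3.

idom tree: B1←B0 B2←B0 B3←B2 B4←B1 B5←B4 B6←B5 B7←B1 B8←B6
Join-block Dom:
  B2: preds {B0,B1}: {B0} ∩ {B0,B1} = {B0}; idom=B0
  B6: preds {B5,B8}: {B0,B1,B4,B5} ∩ {B0,B1,B4,B5,B6,B8} = {B0,B1,B4,B5}; idom=B5
  B7: preds {B1,B4}: {B0,B1} ∩ {B0,B1,B4} = {B0,B1}; idom=B1

idom(B7) = B1

Answer: B1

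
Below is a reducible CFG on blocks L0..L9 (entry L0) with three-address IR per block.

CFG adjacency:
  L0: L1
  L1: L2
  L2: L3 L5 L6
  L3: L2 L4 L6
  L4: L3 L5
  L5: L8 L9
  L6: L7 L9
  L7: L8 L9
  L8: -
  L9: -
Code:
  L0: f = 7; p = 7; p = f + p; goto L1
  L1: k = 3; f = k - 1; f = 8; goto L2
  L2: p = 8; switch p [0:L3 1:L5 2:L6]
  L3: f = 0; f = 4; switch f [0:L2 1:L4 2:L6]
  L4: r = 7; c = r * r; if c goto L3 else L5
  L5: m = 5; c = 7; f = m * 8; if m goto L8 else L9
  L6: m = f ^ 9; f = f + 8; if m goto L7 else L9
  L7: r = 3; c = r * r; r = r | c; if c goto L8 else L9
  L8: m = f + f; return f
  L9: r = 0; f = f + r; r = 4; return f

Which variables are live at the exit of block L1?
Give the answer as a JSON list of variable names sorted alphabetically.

Answer: ["f"]

Analysis:
Per-block:
  L0: {f,p} / ∅
  L1: {f,k} / ∅
  L2: {p} / ∅
  L3: {f} / ∅
  L4: {c,r} / ∅
  L5: {c,f,m} / ∅
  L6: {f,m} / {f}
  L7: {c,r} / ∅
  L8: {m} / {f}
  L9: {f,r} / {f}

Live sets:
  L0 li=∅ lo=∅
  L1 li=∅ lo={f}
  L2 li={f} lo={f}
  L3 li=∅ lo={f}
  L4 li=∅ lo=∅
  L5 li=∅ lo={f}
  L6 li={f} lo={f}
  L7 li={f} lo={f}
  L8 li={f} lo=∅
  L9 li={f} lo=∅

live-out(L1) = ["f"]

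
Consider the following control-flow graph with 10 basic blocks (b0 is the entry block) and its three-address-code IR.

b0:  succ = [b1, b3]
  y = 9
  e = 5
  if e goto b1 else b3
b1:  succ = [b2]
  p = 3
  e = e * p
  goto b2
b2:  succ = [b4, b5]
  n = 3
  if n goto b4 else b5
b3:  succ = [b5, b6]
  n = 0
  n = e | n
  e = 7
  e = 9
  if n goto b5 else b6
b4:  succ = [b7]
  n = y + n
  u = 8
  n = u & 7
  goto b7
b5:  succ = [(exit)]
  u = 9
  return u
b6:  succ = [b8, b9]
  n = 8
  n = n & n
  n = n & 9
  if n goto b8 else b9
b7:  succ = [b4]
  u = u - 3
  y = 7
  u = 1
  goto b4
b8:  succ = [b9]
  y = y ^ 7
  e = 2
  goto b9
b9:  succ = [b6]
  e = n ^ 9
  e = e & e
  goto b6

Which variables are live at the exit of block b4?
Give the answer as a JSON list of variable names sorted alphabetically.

Answer: ["n", "u"]

Analysis:
Block summaries:
  b0 def {e,y} use ∅
  b1 def {e,p} use {e}
  b2 def {n} use ∅
  b3 def {e,n} use {e}
  b4 def {n,u} use {n,y}
  b5 def {u} use ∅
  b6 def {n} use ∅
  b7 def {u,y} use {u}
  b8 def {e,y} use {y}
  b9 def {e} use {n}

Live sets:
  b0 li=∅ lo={e,y}
  b1 li={e,y} lo={y}
  b2 li={y} lo={n,y}
  b3 li={e,y} lo={y}
  b4 li={n,y} lo={n,u}
  b5 li=∅ lo=∅
  b6 li={y} lo={n,y}
  b7 li={n,u} lo={n,y}
  b8 li={n,y} lo={n,y}
  b9 li={n,y} lo={y}

live-out(b4) = ["n", "u"]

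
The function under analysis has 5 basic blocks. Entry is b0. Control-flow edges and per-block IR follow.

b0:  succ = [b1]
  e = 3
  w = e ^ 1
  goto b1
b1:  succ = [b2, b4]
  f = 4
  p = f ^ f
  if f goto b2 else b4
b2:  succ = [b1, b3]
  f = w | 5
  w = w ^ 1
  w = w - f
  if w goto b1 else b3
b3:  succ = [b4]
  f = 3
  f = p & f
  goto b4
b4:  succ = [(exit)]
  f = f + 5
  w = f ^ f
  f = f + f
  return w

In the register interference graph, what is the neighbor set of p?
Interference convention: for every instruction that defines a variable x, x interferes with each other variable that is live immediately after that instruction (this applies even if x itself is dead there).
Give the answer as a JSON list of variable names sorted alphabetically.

Block summaries:
  b0: {e,w} / ∅
  b1: {f,p} / ∅
  b2: {f,w} / {w}
  b3: {f} / {p}
  b4: {f,w} / {f}

Backward fixpoint:
  live b0: ∅→{w}
  live b1: {w}→{f,p,w}
  live b2: {p,w}→{p,w}
  live b3: {p}→{f}
  live b4: {f}→∅

Interference:
  e: ∅
  f: {p,w}
  p: {f,w}
  w: {f,p}

N(p) = ["f", "w"]

Answer: ["f", "w"]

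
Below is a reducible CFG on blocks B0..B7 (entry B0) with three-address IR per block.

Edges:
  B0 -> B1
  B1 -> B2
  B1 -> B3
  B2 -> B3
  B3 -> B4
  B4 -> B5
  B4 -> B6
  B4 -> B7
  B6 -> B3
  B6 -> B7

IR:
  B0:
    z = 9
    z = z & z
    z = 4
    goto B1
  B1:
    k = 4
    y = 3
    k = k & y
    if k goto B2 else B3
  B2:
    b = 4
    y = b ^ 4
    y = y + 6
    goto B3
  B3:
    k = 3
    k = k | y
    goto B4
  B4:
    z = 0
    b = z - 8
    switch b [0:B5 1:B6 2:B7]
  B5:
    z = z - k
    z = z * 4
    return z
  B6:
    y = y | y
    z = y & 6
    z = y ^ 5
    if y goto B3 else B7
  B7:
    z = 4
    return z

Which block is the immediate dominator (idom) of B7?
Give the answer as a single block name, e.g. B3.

Answer: B4

Working:
idom tree: B1←B0 B2←B1 B3←B1 B4←B3 B5←B4 B6←B4 B7←B4
Join-block Dom:
  B3: preds {B1,B2,B6}: {B0,B1} ∩ {B0,B1,B2} ∩ {B0,B1,B3,B4,B6} = {B0,B1}; idom=B1
  B7: preds {B4,B6}: {B0,B1,B3,B4} ∩ {B0,B1,B3,B4,B6} = {B0,B1,B3,B4}; idom=B4

idom(B7) = B4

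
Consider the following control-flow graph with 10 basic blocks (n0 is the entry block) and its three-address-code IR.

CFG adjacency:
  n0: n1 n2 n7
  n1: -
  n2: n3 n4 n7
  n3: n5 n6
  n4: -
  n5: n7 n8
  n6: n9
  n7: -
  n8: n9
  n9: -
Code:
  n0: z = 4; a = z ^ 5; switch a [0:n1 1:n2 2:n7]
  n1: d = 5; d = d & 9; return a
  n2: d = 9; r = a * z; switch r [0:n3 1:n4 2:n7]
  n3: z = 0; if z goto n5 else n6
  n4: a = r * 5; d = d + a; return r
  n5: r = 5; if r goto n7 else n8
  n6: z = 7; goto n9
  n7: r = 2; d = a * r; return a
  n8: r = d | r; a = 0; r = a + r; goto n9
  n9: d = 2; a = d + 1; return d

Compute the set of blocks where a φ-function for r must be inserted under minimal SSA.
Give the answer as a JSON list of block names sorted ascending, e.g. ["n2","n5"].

idom tree: n1←n0 n2←n0 n3←n2 n4←n2 n5←n3 n6←n3 n7←n0 n8←n5 n9←n3
Dom at joins:
  n7: preds {n0,n2,n5}: {n0} ∩ {n0,n2} ∩ {n0,n2,n3,n5} = {n0}; idom=n0
  n9: preds {n6,n8}: {n0,n2,n3,n6} ∩ {n0,n2,n3,n5,n8} = {n0,n2,n3}; idom=n3

Frontier:
  join n7 pred n0: · stop@n0
  join n7 pred n2: n2 stop@n0
  join n7 pred n5: n5→n3→n2 stop@n0
  join n9 pred n6: n6 stop@n3
  join n9 pred n8: n8→n5 stop@n3
  n0 → ∅
  n1 → ∅
  n2 → {n7}
  n3 → {n7}
  n4 → ∅
  n5 → {n7,n9}
  n6 → {n9}
  n7 → ∅
  n8 → {n9}
  n9 → ∅

φ for r: defs {n2,n5,n7,n8}
  DF⁺ = {n7,n9}

Answer: ["n7", "n9"]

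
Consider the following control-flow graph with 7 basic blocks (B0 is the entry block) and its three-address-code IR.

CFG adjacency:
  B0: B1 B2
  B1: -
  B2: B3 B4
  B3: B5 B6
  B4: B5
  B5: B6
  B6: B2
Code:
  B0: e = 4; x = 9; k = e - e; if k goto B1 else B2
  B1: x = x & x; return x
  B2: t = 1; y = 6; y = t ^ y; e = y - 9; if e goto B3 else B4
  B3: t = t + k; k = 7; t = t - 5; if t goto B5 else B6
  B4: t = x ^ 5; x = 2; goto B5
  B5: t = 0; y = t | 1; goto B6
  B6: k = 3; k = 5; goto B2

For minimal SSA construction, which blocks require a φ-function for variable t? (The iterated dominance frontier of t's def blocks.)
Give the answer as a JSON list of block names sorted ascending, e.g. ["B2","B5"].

Answer: ["B2", "B5", "B6"]

Analysis:
idom tree: B1←B0 B2←B0 B3←B2 B4←B2 B5←B2 B6←B2
Dom∩ at merges:
  B2: preds {B0,B6}: {B0} ∩ {B0,B2,B6} = {B0}; idom=B0
  B5: preds {B3,B4}: {B0,B2,B3} ∩ {B0,B2,B4} = {B0,B2}; idom=B2
  B6: preds {B3,B5}: {B0,B2,B3} ∩ {B0,B2,B5} = {B0,B2}; idom=B2

DF derivation:
  B2←B0: walk · to B0
  B2←B6: walk B6→B2 to B0
  B5←B3: walk B3 to B2
  B5←B4: walk B4 to B2
  B6←B3: walk B3 to B2
  B6←B5: walk B5 to B2
  DF(B0)=∅
  DF(B1)=∅
  DF(B2)={B2}
  DF(B3)={B5,B6}
  DF(B4)={B5}
  DF(B5)={B6}
  DF(B6)={B2}

φ for t: defs {B2,B3,B4,B5}
  DF⁺ = {B2,B5,B6}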